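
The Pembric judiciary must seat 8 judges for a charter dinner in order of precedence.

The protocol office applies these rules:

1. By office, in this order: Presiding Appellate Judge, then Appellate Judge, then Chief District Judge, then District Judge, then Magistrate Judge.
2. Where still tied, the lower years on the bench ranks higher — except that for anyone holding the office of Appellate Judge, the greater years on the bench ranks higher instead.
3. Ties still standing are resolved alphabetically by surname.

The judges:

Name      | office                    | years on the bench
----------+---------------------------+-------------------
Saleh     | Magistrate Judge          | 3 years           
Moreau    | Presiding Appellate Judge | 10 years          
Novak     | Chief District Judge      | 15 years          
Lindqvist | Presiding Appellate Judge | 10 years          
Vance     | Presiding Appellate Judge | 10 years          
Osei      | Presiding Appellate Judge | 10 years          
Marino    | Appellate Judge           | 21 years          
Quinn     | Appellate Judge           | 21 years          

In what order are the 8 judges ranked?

By office: Lindqvist, Moreau, Osei and Vance (Presiding Appellate Judge); then Marino and Quinn (Appellate Judge); then Novak (Chief District Judge); then Saleh (Magistrate Judge).
Lindqvist, Moreau, Osei and Vance all have years on the bench 10 years, so the next rule applies.
Among Lindqvist, Moreau, Osei and Vance, alphabetically by surname: Lindqvist before Moreau before Osei before Vance.
Marino and Quinn both have years on the bench 21 years, so the next rule applies.
Among Marino and Quinn, alphabetically by surname: Marino before Quinn.
Full order: Lindqvist, Moreau, Osei, Vance, Marino, Quinn, Novak, Saleh.

Lindqvist, Moreau, Osei, Vance, Marino, Quinn, Novak, Saleh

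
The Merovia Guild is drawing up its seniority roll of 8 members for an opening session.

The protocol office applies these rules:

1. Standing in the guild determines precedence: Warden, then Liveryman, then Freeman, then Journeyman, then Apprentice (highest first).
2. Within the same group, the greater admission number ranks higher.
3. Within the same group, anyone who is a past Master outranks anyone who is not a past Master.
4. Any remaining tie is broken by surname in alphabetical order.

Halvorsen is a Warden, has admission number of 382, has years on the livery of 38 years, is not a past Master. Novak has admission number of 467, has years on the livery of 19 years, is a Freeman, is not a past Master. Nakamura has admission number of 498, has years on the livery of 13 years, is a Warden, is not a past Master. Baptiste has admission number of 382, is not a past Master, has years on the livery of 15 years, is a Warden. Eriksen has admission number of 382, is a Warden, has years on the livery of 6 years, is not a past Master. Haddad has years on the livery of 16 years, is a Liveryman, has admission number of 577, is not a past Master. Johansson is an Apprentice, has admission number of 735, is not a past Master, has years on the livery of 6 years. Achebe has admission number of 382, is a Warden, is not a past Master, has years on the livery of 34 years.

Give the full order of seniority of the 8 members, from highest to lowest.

By standing in the guild: Nakamura, Achebe, Baptiste, Eriksen and Halvorsen (Warden); then Haddad (Liveryman); then Novak (Freeman); then Johansson (Apprentice).
Among Nakamura, Achebe, Baptiste, Eriksen and Halvorsen, by admission number (higher first): Nakamura (498) before Achebe, Baptiste, Eriksen and Halvorsen (382).
Achebe, Baptiste, Eriksen and Halvorsen are each not a past Master, so the next rule applies.
Among Achebe, Baptiste, Eriksen and Halvorsen, alphabetically by surname: Achebe before Baptiste before Eriksen before Halvorsen.
Full order: Nakamura, Achebe, Baptiste, Eriksen, Halvorsen, Haddad, Novak, Johansson.

Nakamura, Achebe, Baptiste, Eriksen, Halvorsen, Haddad, Novak, Johansson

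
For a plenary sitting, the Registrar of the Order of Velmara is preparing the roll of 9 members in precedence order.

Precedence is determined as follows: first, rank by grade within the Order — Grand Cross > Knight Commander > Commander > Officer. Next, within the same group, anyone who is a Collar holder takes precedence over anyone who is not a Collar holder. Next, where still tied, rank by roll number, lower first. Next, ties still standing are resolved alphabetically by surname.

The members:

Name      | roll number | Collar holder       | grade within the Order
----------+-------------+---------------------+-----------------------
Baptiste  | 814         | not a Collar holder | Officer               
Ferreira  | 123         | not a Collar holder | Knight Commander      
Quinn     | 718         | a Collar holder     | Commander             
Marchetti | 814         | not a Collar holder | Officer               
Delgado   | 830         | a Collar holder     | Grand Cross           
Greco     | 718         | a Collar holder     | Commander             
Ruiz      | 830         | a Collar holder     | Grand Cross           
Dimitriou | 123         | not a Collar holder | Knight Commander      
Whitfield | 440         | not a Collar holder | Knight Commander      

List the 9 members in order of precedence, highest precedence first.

Delgado, Ruiz, Dimitriou, Ferreira, Whitfield, Greco, Quinn, Baptiste, Marchetti

By grade within the Order: Delgado and Ruiz (Grand Cross); then Dimitriou, Ferreira and Whitfield (Knight Commander); then Greco and Quinn (Commander); then Baptiste and Marchetti (Officer).
Delgado and Ruiz are each a Collar holder, so the next rule applies.
Delgado and Ruiz both have roll number 830, so the next rule applies.
Among Delgado and Ruiz, alphabetically by surname: Delgado before Ruiz.
Dimitriou, Ferreira and Whitfield are each not a Collar holder, so the next rule applies.
Among Dimitriou, Ferreira and Whitfield, by roll number (lower first): Dimitriou and Ferreira (123) before Whitfield (440).
Among Dimitriou and Ferreira, alphabetically by surname: Dimitriou before Ferreira.
Greco and Quinn are each a Collar holder, so the next rule applies.
Greco and Quinn both have roll number 718, so the next rule applies.
Among Greco and Quinn, alphabetically by surname: Greco before Quinn.
Baptiste and Marchetti are each not a Collar holder, so the next rule applies.
Baptiste and Marchetti both have roll number 814, so the next rule applies.
Among Baptiste and Marchetti, alphabetically by surname: Baptiste before Marchetti.
Full order: Delgado, Ruiz, Dimitriou, Ferreira, Whitfield, Greco, Quinn, Baptiste, Marchetti.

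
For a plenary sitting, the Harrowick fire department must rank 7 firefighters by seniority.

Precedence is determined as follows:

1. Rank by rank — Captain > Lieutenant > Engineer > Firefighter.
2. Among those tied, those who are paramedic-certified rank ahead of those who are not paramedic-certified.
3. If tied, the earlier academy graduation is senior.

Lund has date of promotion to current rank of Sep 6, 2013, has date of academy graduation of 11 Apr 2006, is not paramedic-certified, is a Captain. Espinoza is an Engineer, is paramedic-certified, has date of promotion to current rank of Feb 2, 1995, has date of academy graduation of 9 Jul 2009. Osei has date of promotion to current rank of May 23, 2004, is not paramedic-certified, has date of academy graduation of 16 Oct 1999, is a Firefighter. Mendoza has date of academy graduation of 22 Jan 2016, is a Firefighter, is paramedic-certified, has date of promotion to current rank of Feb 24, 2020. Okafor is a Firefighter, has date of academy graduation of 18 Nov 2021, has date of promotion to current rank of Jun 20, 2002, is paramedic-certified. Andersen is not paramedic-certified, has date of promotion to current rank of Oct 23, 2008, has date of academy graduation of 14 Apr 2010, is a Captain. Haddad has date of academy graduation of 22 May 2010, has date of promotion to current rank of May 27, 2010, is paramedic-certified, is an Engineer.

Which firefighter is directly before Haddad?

Espinoza

By rank: Lund and Andersen (Captain); then Espinoza and Haddad (Engineer); then Mendoza, Okafor and Osei (Firefighter).
Lund and Andersen are each not paramedic-certified, so the next rule applies.
Among Lund and Andersen, by date of academy graduation (earlier first): Lund (11 Apr 2006) before Andersen (14 Apr 2010).
Espinoza and Haddad are each paramedic-certified, so the next rule applies.
Among Espinoza and Haddad, by date of academy graduation (earlier first): Espinoza (9 Jul 2009) before Haddad (22 May 2010).
Among Mendoza, Okafor and Osei, paramedic-certified before not paramedic-certified: Mendoza and Okafor (paramedic-certified) before Osei (not paramedic-certified).
Among Mendoza and Okafor, by date of academy graduation (earlier first): Mendoza (22 Jan 2016) before Okafor (18 Nov 2021).
Order: Lund, Andersen, Espinoza, Haddad, Mendoza, Okafor, Osei.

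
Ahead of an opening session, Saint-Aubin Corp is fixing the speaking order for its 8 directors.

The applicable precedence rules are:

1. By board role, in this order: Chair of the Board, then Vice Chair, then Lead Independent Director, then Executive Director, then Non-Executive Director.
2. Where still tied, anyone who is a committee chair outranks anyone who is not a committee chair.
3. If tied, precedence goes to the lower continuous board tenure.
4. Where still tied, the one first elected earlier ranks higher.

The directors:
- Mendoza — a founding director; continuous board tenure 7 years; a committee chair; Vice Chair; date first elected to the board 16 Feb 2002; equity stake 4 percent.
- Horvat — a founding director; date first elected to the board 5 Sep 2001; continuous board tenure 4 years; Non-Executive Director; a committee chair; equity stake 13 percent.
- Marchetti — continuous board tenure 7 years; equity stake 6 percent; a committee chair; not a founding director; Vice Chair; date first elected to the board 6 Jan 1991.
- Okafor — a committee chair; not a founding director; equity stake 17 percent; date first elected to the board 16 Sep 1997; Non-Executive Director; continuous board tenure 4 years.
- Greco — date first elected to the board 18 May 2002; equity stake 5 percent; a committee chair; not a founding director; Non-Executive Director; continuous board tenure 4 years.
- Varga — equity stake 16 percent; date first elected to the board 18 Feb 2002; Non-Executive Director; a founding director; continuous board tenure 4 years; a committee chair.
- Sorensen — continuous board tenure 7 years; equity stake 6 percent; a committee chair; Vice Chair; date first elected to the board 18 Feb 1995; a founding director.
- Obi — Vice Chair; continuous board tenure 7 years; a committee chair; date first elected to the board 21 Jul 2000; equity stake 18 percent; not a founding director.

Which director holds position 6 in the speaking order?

By board role: Marchetti, Sorensen, Obi and Mendoza (Vice Chair); then Okafor, Horvat, Varga and Greco (Non-Executive Director).
Marchetti, Sorensen, Obi and Mendoza are each a committee chair, so the next rule applies.
Marchetti, Sorensen, Obi and Mendoza all have continuous board tenure 7 years, so the next rule applies.
Among Marchetti, Sorensen, Obi and Mendoza, by date first elected to the board (earlier first): Marchetti (6 Jan 1991) before Sorensen (18 Feb 1995) before Obi (21 Jul 2000) before Mendoza (16 Feb 2002).
Okafor, Horvat, Varga and Greco are each a committee chair, so the next rule applies.
Okafor, Horvat, Varga and Greco all have continuous board tenure 4 years, so the next rule applies.
Among Okafor, Horvat, Varga and Greco, by date first elected to the board (earlier first): Okafor (16 Sep 1997) before Horvat (5 Sep 2001) before Varga (18 Feb 2002) before Greco (18 May 2002).
Order: Marchetti, Sorensen, Obi, Mendoza, Okafor, Horvat, Varga, Greco.

Horvat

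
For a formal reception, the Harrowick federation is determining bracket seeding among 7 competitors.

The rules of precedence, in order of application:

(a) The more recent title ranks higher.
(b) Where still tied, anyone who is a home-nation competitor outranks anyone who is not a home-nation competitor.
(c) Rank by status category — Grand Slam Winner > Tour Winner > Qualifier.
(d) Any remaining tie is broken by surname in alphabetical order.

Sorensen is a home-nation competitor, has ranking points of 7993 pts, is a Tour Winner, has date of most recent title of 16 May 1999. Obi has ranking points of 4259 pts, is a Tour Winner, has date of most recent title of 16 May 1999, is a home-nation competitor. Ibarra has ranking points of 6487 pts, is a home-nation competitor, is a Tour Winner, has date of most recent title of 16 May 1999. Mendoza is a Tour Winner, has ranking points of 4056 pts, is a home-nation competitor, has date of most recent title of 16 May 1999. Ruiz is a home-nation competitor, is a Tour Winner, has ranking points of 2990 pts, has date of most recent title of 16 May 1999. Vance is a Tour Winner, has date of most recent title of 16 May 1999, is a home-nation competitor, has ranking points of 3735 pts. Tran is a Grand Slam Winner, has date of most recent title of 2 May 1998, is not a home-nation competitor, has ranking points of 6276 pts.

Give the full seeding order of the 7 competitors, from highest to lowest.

Ibarra, Mendoza, Obi, Ruiz, Sorensen, Vance, Tran

By date of most recent title (later first): Ibarra, Mendoza, Obi, Ruiz, Sorensen and Vance (each 16 May 1999); then Tran (2 May 1998).
Ibarra, Mendoza, Obi, Ruiz, Sorensen and Vance are each a home-nation competitor, so the next rule applies.
Ibarra, Mendoza, Obi, Ruiz, Sorensen and Vance are each Tour Winner, so the next rule applies.
Among Ibarra, Mendoza, Obi, Ruiz, Sorensen and Vance, alphabetically by surname: Ibarra before Mendoza before Obi before Ruiz before Sorensen before Vance.
Full order: Ibarra, Mendoza, Obi, Ruiz, Sorensen, Vance, Tran.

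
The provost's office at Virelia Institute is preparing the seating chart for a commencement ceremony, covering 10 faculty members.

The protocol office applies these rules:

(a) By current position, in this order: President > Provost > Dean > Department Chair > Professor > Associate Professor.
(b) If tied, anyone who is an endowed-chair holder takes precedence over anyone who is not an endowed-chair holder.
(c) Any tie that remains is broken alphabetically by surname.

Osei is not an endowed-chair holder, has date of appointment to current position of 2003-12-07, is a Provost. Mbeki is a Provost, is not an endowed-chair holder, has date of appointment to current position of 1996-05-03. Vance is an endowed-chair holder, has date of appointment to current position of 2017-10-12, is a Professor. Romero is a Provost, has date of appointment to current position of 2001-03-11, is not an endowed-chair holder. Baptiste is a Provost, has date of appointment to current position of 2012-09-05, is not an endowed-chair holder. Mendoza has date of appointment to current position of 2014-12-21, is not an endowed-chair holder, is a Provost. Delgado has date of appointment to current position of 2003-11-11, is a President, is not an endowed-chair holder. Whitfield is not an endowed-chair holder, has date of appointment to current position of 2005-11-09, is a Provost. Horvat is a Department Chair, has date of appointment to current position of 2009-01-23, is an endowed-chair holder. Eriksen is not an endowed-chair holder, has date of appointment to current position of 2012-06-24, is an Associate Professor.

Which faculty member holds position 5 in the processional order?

By current position: Delgado (President); then Baptiste, Mbeki, Mendoza, Osei, Romero and Whitfield (Provost); then Horvat (Department Chair); then Vance (Professor); then Eriksen (Associate Professor).
Baptiste, Mbeki, Mendoza, Osei, Romero and Whitfield are each not an endowed-chair holder, so the next rule applies.
Among Baptiste, Mbeki, Mendoza, Osei, Romero and Whitfield, alphabetically by surname: Baptiste before Mbeki before Mendoza before Osei before Romero before Whitfield.
Order: Delgado, Baptiste, Mbeki, Mendoza, Osei, Romero, Whitfield, Horvat, Vance, Eriksen.

Osei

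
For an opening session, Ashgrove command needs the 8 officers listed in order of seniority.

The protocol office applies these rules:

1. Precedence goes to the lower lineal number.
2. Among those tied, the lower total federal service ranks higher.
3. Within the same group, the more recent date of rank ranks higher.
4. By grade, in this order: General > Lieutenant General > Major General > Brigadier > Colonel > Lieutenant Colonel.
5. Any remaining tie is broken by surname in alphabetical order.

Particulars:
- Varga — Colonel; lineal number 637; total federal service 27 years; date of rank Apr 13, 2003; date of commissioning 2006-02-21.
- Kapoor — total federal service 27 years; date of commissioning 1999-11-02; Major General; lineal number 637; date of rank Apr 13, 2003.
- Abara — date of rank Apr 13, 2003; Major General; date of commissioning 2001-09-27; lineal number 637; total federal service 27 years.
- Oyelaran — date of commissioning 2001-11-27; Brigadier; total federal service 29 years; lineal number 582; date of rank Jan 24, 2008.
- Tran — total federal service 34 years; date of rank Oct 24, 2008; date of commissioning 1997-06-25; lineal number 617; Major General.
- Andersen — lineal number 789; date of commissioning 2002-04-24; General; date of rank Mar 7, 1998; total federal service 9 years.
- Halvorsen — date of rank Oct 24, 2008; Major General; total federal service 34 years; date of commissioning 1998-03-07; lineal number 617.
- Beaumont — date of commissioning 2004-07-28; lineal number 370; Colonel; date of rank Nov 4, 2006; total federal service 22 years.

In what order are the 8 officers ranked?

By lineal number (lower first): Beaumont (370); then Oyelaran (582); then Halvorsen and Tran (both 617); then Abara, Kapoor and Varga (each 637); then Andersen (789).
Halvorsen and Tran both have total federal service 34 years, so the next rule applies.
Halvorsen and Tran both have date of rank Oct 24, 2008, so the next rule applies.
Halvorsen and Tran are each Major General, so the next rule applies.
Among Halvorsen and Tran, alphabetically by surname: Halvorsen before Tran.
Abara, Kapoor and Varga all have total federal service 27 years, so the next rule applies.
Abara, Kapoor and Varga all have date of rank Apr 13, 2003, so the next rule applies.
Among Abara, Kapoor and Varga, by grade: Abara and Kapoor (Major General) before Varga (Colonel).
Among Abara and Kapoor, alphabetically by surname: Abara before Kapoor.
Full order: Beaumont, Oyelaran, Halvorsen, Tran, Abara, Kapoor, Varga, Andersen.

Beaumont, Oyelaran, Halvorsen, Tran, Abara, Kapoor, Varga, Andersen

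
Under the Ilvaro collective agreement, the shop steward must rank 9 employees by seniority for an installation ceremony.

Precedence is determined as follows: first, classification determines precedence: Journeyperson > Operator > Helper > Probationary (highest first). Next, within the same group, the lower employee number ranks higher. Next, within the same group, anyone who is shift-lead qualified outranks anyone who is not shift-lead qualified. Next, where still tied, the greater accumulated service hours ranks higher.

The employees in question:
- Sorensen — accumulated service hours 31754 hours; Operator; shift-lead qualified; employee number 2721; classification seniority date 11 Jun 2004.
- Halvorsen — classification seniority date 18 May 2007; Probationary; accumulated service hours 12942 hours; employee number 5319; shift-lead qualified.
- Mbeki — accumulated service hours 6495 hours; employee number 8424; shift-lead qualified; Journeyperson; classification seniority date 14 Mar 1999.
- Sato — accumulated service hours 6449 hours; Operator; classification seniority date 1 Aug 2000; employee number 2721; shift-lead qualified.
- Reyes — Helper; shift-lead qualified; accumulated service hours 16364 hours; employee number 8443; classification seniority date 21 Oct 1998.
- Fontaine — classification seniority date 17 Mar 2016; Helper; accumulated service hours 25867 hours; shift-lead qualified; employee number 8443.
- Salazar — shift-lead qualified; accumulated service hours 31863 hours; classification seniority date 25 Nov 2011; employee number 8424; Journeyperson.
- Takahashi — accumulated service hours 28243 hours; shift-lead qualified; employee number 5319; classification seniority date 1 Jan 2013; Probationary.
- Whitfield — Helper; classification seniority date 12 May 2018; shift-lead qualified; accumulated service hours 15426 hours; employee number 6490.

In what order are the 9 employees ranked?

By classification: Salazar and Mbeki (Journeyperson); then Sorensen and Sato (Operator); then Whitfield, Fontaine and Reyes (Helper); then Takahashi and Halvorsen (Probationary).
Salazar and Mbeki both have employee number 8424, so the next rule applies.
Salazar and Mbeki are each shift-lead qualified, so the next rule applies.
Among Salazar and Mbeki, by accumulated service hours (higher first): Salazar (31863 hours) before Mbeki (6495 hours).
Sorensen and Sato both have employee number 2721, so the next rule applies.
Sorensen and Sato are each shift-lead qualified, so the next rule applies.
Among Sorensen and Sato, by accumulated service hours (higher first): Sorensen (31754 hours) before Sato (6449 hours).
Among Whitfield, Fontaine and Reyes, by employee number (lower first): Whitfield (6490) before Fontaine and Reyes (8443).
Fontaine and Reyes are each shift-lead qualified, so the next rule applies.
Among Fontaine and Reyes, by accumulated service hours (higher first): Fontaine (25867 hours) before Reyes (16364 hours).
Takahashi and Halvorsen both have employee number 5319, so the next rule applies.
Takahashi and Halvorsen are each shift-lead qualified, so the next rule applies.
Among Takahashi and Halvorsen, by accumulated service hours (higher first): Takahashi (28243 hours) before Halvorsen (12942 hours).
Full order: Salazar, Mbeki, Sorensen, Sato, Whitfield, Fontaine, Reyes, Takahashi, Halvorsen.

Salazar, Mbeki, Sorensen, Sato, Whitfield, Fontaine, Reyes, Takahashi, Halvorsen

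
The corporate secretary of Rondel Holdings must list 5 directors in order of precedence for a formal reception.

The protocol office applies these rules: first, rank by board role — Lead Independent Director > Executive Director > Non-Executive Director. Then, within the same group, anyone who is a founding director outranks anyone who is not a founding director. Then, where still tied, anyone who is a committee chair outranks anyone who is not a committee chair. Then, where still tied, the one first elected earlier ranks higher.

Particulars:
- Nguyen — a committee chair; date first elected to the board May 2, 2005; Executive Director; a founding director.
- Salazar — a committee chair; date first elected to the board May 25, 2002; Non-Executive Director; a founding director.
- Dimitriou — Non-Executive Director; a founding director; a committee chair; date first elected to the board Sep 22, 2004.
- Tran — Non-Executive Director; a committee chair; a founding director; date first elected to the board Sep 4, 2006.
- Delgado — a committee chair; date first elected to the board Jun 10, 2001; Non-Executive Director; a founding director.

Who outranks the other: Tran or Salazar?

By board role: Nguyen (Executive Director); then Delgado, Salazar, Dimitriou and Tran (Non-Executive Director).
Delgado, Salazar, Dimitriou and Tran are each a founding director, so the next rule applies.
Delgado, Salazar, Dimitriou and Tran are each a committee chair, so the next rule applies.
Among Delgado, Salazar, Dimitriou and Tran, by date first elected to the board (earlier first): Delgado (Jun 10, 2001) before Salazar (May 25, 2002) before Dimitriou (Sep 22, 2004) before Tran (Sep 4, 2006).
So Salazar takes precedence.

Salazar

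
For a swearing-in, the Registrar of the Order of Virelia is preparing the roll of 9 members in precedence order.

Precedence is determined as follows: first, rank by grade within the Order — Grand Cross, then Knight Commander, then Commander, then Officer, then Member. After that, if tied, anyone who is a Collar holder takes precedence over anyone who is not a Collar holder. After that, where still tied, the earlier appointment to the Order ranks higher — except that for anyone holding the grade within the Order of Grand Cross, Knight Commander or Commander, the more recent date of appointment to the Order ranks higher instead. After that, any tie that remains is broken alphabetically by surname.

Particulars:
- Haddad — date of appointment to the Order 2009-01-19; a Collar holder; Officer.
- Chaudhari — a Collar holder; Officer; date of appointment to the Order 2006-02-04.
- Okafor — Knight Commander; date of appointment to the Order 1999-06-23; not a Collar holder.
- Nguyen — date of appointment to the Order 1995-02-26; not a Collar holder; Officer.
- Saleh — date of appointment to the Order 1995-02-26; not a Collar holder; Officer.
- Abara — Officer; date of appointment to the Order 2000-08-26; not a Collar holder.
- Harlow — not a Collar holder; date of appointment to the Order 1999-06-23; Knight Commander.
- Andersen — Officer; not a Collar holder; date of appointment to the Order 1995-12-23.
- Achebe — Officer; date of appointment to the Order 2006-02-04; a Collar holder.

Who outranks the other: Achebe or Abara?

Achebe

By grade within the Order: Harlow and Okafor (Knight Commander); then Achebe, Chaudhari, Haddad, Nguyen, Saleh, Andersen and Abara (Officer).
Harlow and Okafor are each not a Collar holder, so the next rule applies.
Harlow and Okafor both have date of appointment to the Order 1999-06-23, so the next rule applies.
Among Harlow and Okafor, alphabetically by surname: Harlow before Okafor.
Among Achebe, Chaudhari, Haddad, Nguyen, Saleh, Andersen and Abara, a Collar holder before not a Collar holder: Achebe, Chaudhari and Haddad (a Collar holder) before Nguyen, Saleh, Andersen and Abara (not a Collar holder).
Among Achebe, Chaudhari and Haddad, by date of appointment to the Order (earlier first): Achebe and Chaudhari (2006-02-04) before Haddad (2009-01-19).
Among Achebe and Chaudhari, alphabetically by surname: Achebe before Chaudhari.
Among Nguyen, Saleh, Andersen and Abara, by date of appointment to the Order (earlier first): Nguyen and Saleh (1995-02-26) before Andersen (1995-12-23) before Abara (2000-08-26).
Among Nguyen and Saleh, alphabetically by surname: Nguyen before Saleh.
So Achebe takes precedence.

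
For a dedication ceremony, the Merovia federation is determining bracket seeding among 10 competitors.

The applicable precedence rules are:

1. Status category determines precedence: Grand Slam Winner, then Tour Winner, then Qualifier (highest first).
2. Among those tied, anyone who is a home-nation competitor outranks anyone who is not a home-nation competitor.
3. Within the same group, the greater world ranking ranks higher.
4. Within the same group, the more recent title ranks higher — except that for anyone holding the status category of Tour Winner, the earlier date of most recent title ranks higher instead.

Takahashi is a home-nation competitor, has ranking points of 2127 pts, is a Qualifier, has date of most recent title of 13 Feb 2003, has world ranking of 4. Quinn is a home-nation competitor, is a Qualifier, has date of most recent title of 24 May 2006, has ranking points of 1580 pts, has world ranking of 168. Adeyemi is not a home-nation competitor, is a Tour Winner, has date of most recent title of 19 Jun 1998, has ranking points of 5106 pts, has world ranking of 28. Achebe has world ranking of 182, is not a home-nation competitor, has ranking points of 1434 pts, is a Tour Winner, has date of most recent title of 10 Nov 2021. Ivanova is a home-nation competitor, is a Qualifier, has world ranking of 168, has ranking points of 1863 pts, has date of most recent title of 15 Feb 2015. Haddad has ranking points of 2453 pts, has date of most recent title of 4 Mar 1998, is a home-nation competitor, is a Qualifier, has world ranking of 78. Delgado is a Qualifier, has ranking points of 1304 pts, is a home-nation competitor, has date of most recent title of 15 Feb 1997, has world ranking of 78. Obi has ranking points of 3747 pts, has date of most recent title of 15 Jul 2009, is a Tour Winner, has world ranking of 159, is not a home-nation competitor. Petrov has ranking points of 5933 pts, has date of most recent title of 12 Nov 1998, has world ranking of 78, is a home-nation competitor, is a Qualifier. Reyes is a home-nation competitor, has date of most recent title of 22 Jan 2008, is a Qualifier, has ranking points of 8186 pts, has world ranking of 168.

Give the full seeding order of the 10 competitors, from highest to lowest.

Achebe, Obi, Adeyemi, Ivanova, Reyes, Quinn, Petrov, Haddad, Delgado, Takahashi

By status category: Achebe, Obi and Adeyemi (Tour Winner); then Ivanova, Reyes, Quinn, Petrov, Haddad, Delgado and Takahashi (Qualifier).
Achebe, Obi and Adeyemi are each not a home-nation competitor, so the next rule applies.
Among Achebe, Obi and Adeyemi, by world ranking (higher first): Achebe (182) before Obi (159) before Adeyemi (28).
Ivanova, Reyes, Quinn, Petrov, Haddad, Delgado and Takahashi are each a home-nation competitor, so the next rule applies.
Among Ivanova, Reyes, Quinn, Petrov, Haddad, Delgado and Takahashi, by world ranking (higher first): Ivanova, Reyes and Quinn (168) before Petrov, Haddad and Delgado (78) before Takahashi (4).
Among Ivanova, Reyes and Quinn, by date of most recent title (later first): Ivanova (15 Feb 2015) before Reyes (22 Jan 2008) before Quinn (24 May 2006).
Among Petrov, Haddad and Delgado, by date of most recent title (later first): Petrov (12 Nov 1998) before Haddad (4 Mar 1998) before Delgado (15 Feb 1997).
Full order: Achebe, Obi, Adeyemi, Ivanova, Reyes, Quinn, Petrov, Haddad, Delgado, Takahashi.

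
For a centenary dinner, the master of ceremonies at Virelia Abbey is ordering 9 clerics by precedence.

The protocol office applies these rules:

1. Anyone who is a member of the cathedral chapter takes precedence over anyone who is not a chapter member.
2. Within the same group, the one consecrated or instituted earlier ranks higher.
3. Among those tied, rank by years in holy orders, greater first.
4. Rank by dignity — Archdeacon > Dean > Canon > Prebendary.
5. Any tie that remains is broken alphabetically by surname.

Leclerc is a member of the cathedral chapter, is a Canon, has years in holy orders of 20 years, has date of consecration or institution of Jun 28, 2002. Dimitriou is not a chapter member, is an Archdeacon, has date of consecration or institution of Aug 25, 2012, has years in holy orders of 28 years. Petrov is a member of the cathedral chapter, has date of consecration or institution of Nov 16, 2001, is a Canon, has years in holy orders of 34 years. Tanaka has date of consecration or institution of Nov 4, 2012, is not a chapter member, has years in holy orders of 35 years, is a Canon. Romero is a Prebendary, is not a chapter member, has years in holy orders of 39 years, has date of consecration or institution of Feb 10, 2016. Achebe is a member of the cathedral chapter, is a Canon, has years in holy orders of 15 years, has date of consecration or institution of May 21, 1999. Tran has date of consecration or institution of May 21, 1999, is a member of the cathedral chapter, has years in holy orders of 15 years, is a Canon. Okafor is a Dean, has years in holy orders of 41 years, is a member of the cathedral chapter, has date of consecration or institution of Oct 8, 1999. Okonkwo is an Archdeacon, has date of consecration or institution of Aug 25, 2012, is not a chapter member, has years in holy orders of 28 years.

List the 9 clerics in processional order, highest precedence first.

Achebe, Tran, Okafor, Petrov, Leclerc, Dimitriou, Okonkwo, Tanaka, Romero

By the first rule: Achebe, Tran, Okafor, Petrov and Leclerc (each a member of the cathedral chapter); then Dimitriou, Okonkwo, Tanaka and Romero (each not a chapter member).
Among Achebe, Tran, Okafor, Petrov and Leclerc, by date of consecration or institution (earlier first): Achebe and Tran (May 21, 1999) before Okafor (Oct 8, 1999) before Petrov (Nov 16, 2001) before Leclerc (Jun 28, 2002).
Achebe and Tran both have years in holy orders 15 years, so the next rule applies.
Achebe and Tran are each Canon, so the next rule applies.
Among Achebe and Tran, alphabetically by surname: Achebe before Tran.
Among Dimitriou, Okonkwo, Tanaka and Romero, by date of consecration or institution (earlier first): Dimitriou and Okonkwo (Aug 25, 2012) before Tanaka (Nov 4, 2012) before Romero (Feb 10, 2016).
Dimitriou and Okonkwo both have years in holy orders 28 years, so the next rule applies.
Dimitriou and Okonkwo are each Archdeacon, so the next rule applies.
Among Dimitriou and Okonkwo, alphabetically by surname: Dimitriou before Okonkwo.
Full order: Achebe, Tran, Okafor, Petrov, Leclerc, Dimitriou, Okonkwo, Tanaka, Romero.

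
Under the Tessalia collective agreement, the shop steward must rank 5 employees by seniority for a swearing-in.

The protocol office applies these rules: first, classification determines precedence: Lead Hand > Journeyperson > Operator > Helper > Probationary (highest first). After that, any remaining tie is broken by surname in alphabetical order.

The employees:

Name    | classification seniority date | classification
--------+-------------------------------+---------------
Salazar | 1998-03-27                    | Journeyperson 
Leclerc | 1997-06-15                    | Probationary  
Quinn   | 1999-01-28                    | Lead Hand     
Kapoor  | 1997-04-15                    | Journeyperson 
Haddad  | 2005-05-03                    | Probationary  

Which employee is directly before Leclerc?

By classification: Quinn (Lead Hand); then Kapoor and Salazar (Journeyperson); then Haddad and Leclerc (Probationary).
Among Kapoor and Salazar, alphabetically by surname: Kapoor before Salazar.
Among Haddad and Leclerc, alphabetically by surname: Haddad before Leclerc.
Order: Quinn, Kapoor, Salazar, Haddad, Leclerc.

Haddad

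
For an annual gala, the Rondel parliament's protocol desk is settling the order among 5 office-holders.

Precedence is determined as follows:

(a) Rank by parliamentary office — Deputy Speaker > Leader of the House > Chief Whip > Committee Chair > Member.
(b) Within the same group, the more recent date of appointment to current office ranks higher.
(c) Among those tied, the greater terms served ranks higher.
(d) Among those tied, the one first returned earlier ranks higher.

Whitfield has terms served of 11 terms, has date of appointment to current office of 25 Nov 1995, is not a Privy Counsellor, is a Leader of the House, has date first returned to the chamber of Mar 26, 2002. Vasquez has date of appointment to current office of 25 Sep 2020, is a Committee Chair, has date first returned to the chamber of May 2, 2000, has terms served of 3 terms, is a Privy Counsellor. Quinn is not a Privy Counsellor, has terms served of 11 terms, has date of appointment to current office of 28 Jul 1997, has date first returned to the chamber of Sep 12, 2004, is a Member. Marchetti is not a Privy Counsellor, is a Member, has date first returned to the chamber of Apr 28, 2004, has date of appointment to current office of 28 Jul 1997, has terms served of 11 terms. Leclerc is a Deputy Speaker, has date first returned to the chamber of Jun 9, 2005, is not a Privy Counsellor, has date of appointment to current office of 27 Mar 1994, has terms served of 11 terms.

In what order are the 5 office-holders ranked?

Leclerc, Whitfield, Vasquez, Marchetti, Quinn

By parliamentary office: Leclerc (Deputy Speaker); then Whitfield (Leader of the House); then Vasquez (Committee Chair); then Marchetti and Quinn (Member).
Marchetti and Quinn both have date of appointment to current office 28 Jul 1997, so the next rule applies.
Marchetti and Quinn both have terms served 11 terms, so the next rule applies.
Among Marchetti and Quinn, by date first returned to the chamber (earlier first): Marchetti (Apr 28, 2004) before Quinn (Sep 12, 2004).
Full order: Leclerc, Whitfield, Vasquez, Marchetti, Quinn.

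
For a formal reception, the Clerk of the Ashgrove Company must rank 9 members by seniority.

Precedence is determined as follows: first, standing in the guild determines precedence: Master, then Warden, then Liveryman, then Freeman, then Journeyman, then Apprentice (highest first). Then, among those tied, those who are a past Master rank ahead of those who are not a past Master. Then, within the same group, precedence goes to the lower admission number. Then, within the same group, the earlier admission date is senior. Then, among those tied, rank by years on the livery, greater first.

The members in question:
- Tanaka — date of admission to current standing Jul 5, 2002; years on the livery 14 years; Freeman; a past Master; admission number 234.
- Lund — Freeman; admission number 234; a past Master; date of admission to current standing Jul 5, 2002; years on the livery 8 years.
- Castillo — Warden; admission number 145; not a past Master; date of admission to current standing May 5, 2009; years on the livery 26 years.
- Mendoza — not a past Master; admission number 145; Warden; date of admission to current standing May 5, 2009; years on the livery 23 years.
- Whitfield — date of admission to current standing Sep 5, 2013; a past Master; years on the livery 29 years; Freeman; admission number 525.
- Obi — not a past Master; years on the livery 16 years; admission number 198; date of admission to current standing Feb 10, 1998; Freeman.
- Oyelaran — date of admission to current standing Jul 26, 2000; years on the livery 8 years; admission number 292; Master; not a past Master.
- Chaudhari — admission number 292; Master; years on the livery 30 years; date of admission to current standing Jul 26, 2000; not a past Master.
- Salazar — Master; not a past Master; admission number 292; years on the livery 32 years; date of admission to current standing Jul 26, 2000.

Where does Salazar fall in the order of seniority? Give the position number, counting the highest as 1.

1

By standing in the guild: Salazar, Chaudhari and Oyelaran (Master); then Castillo and Mendoza (Warden); then Tanaka, Lund, Whitfield and Obi (Freeman).
Salazar, Chaudhari and Oyelaran are each not a past Master, so the next rule applies.
Salazar, Chaudhari and Oyelaran all have admission number 292, so the next rule applies.
Salazar, Chaudhari and Oyelaran all have date of admission to current standing Jul 26, 2000, so the next rule applies.
Among Salazar, Chaudhari and Oyelaran, by years on the livery (higher first): Salazar (32 years) before Chaudhari (30 years) before Oyelaran (8 years).
Castillo and Mendoza are each not a past Master, so the next rule applies.
Castillo and Mendoza both have admission number 145, so the next rule applies.
Castillo and Mendoza both have date of admission to current standing May 5, 2009, so the next rule applies.
Among Castillo and Mendoza, by years on the livery (higher first): Castillo (26 years) before Mendoza (23 years).
Among Tanaka, Lund, Whitfield and Obi, a past Master before not a past Master: Tanaka, Lund and Whitfield (a past Master) before Obi (not a past Master).
Among Tanaka, Lund and Whitfield, by admission number (lower first): Tanaka and Lund (234) before Whitfield (525).
Tanaka and Lund both have date of admission to current standing Jul 5, 2002, so the next rule applies.
Among Tanaka and Lund, by years on the livery (higher first): Tanaka (14 years) before Lund (8 years).
Order: Salazar, Chaudhari, Oyelaran, Castillo, Mendoza, Tanaka, Lund, Whitfield, Obi. So position 1.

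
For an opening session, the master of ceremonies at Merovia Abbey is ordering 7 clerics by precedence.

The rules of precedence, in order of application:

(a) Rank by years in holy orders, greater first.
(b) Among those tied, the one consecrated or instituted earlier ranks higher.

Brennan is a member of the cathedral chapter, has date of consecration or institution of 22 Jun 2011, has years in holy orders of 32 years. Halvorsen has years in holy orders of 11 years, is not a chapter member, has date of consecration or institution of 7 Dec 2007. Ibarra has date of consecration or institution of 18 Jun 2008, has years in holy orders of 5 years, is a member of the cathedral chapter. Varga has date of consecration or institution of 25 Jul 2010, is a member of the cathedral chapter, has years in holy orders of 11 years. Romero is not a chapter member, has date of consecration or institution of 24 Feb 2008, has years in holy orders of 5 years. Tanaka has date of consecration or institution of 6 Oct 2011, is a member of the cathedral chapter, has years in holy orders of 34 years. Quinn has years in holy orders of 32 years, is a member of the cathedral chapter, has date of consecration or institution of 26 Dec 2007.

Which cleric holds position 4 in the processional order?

Halvorsen

By years in holy orders (higher first): Tanaka (34 years); then Quinn and Brennan (both 32 years); then Halvorsen and Varga (both 11 years); then Romero and Ibarra (both 5 years).
Among Quinn and Brennan, by date of consecration or institution (earlier first): Quinn (26 Dec 2007) before Brennan (22 Jun 2011).
Among Halvorsen and Varga, by date of consecration or institution (earlier first): Halvorsen (7 Dec 2007) before Varga (25 Jul 2010).
Among Romero and Ibarra, by date of consecration or institution (earlier first): Romero (24 Feb 2008) before Ibarra (18 Jun 2008).
Order: Tanaka, Quinn, Brennan, Halvorsen, Varga, Romero, Ibarra.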